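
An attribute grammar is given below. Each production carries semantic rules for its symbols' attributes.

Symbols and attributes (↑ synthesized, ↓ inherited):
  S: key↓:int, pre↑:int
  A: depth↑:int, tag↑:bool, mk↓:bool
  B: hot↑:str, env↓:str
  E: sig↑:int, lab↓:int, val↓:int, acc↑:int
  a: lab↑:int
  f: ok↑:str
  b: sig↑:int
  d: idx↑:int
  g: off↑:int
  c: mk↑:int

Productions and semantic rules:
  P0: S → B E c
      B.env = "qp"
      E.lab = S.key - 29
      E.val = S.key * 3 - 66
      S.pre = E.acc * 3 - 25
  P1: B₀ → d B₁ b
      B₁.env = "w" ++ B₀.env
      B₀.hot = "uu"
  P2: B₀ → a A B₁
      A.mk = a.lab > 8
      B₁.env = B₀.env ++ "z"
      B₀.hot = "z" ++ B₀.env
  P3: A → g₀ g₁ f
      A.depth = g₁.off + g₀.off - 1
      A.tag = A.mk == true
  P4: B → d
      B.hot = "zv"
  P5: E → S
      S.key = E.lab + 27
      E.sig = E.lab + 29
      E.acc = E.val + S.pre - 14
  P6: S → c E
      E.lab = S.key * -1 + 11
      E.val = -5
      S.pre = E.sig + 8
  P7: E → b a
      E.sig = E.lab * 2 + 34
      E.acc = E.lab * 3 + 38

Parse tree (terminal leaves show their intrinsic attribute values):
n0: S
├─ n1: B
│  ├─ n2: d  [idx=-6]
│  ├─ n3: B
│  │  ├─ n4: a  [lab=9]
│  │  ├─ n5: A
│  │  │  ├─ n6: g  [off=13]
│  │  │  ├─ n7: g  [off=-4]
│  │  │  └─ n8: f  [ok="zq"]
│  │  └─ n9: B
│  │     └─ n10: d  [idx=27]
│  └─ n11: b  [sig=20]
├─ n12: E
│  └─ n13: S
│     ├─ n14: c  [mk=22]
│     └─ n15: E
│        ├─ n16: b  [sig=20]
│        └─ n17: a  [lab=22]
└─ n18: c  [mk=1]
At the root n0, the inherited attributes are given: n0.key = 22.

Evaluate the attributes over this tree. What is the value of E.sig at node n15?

1. n0.key = 22  [given at root]
2. n1.env = "qp"  ["qp"]
3. n2.idx = -6  [terminal]
4. n3.env = "wqp"  ["w" ++ B₀.env]
5. n4.lab = 9  [terminal]
6. n5.mk = true  [a.lab > 8]
7. n6.off = 13  [terminal]
8. n7.off = -4  [terminal]
9. n8.ok = "zq"  [terminal]
10. n5.depth = 8  [g₁.off + g₀.off - 1]
11. n5.tag = true  [A.mk == true]
12. n9.env = "wqpz"  [B₀.env ++ "z"]
13. n10.idx = 27  [terminal]
14. n9.hot = "zv"  ["zv"]
15. n3.hot = "zwqp"  ["z" ++ B₀.env]
16. n11.sig = 20  [terminal]
17. n1.hot = "uu"  ["uu"]
18. n12.lab = -7  [S.key - 29]
19. n12.val = 0  [S.key * 3 - 66]
20. n13.key = 20  [E.lab + 27]
21. n14.mk = 22  [terminal]
22. n15.lab = -9  [S.key * -1 + 11]
23. n15.val = -5  [-5]
24. n16.sig = 20  [terminal]
25. n17.lab = 22  [terminal]
26. n15.sig = 16  [E.lab * 2 + 34]
27. n15.acc = 11  [E.lab * 3 + 38]
28. n13.pre = 24  [E.sig + 8]
29. n12.sig = 22  [E.lab + 29]
30. n12.acc = 10  [E.val + S.pre - 14]
31. n18.mk = 1  [terminal]
32. n0.pre = 5  [E.acc * 3 - 25]

16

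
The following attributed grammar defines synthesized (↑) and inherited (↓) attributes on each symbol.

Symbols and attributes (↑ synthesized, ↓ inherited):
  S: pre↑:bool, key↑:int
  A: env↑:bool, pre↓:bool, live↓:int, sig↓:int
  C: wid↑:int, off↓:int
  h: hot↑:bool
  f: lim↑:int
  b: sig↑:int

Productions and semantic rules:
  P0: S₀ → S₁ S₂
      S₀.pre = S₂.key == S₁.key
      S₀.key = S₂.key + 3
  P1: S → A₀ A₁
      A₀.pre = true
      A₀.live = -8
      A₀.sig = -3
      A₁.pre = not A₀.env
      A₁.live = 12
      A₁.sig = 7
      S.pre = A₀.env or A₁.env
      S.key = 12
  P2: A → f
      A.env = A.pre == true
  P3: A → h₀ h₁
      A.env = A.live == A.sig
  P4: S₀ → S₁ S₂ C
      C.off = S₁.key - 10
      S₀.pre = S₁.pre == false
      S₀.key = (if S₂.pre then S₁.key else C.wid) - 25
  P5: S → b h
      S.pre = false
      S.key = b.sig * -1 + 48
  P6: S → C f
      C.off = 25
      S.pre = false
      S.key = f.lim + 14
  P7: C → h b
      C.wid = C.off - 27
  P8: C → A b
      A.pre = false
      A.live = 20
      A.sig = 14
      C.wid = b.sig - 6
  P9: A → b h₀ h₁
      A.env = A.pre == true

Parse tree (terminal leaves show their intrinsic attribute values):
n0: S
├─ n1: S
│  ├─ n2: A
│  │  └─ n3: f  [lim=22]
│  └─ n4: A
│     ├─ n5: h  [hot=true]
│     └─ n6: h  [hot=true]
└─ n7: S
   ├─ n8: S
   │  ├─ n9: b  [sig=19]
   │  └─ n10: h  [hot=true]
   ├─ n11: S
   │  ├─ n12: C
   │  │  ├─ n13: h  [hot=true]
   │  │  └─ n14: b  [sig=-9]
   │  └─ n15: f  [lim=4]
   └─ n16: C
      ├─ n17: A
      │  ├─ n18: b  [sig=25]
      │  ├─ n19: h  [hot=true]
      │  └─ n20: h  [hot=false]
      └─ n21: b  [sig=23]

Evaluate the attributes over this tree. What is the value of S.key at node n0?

-5

1. n2.pre = true  [true]
2. n2.live = -8  [-8]
3. n2.sig = -3  [-3]
4. n3.lim = 22  [terminal]
5. n2.env = true  [A.pre == true]
6. n4.pre = false  [not A₀.env]
7. n4.live = 12  [12]
8. n4.sig = 7  [7]
9. n5.hot = true  [terminal]
10. n6.hot = true  [terminal]
11. n4.env = false  [A.live == A.sig]
12. n1.pre = true  [A₀.env or A₁.env]
13. n1.key = 12  [12]
14. n9.sig = 19  [terminal]
15. n10.hot = true  [terminal]
16. n8.pre = false  [false]
17. n8.key = 29  [b.sig * -1 + 48]
18. n12.off = 25  [25]
19. n13.hot = true  [terminal]
20. n14.sig = -9  [terminal]
21. n12.wid = -2  [C.off - 27]
22. n15.lim = 4  [terminal]
23. n11.pre = false  [false]
24. n11.key = 18  [f.lim + 14]
25. n16.off = 19  [S₁.key - 10]
26. n17.pre = false  [false]
27. n17.live = 20  [20]
28. n17.sig = 14  [14]
29. n18.sig = 25  [terminal]
30. n19.hot = true  [terminal]
31. n20.hot = false  [terminal]
32. n17.env = false  [A.pre == true]
33. n21.sig = 23  [terminal]
34. n16.wid = 17  [b.sig - 6]
35. n7.pre = true  [S₁.pre == false]
36. n7.key = -8  [(if S₂.pre then S₁.key else C.wid) - 25]
37. n0.pre = false  [S₂.key == S₁.key]
38. n0.key = -5  [S₂.key + 3]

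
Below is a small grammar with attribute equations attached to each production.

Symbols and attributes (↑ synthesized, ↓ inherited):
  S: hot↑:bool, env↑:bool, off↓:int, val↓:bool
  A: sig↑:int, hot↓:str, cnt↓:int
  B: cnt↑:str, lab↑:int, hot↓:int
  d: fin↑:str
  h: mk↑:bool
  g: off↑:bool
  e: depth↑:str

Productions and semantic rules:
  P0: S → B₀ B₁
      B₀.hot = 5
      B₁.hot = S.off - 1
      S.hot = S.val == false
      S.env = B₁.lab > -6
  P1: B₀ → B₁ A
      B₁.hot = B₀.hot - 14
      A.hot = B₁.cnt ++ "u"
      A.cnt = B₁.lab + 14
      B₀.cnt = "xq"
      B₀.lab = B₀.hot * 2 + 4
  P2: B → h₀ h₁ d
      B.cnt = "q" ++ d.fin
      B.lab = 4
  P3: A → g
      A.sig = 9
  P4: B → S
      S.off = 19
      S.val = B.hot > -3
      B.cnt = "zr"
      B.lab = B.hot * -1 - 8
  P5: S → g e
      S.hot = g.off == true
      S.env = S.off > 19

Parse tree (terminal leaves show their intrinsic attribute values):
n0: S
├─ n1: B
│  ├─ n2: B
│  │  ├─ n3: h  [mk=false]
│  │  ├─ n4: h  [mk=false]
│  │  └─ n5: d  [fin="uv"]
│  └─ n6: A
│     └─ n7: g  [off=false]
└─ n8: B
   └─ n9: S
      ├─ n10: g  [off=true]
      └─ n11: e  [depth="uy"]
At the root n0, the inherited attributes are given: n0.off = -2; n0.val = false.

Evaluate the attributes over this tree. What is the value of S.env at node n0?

1. n0.off = -2  [given at root]
2. n0.val = false  [given at root]
3. n1.hot = 5  [5]
4. n2.hot = -9  [B₀.hot - 14]
5. n3.mk = false  [terminal]
6. n4.mk = false  [terminal]
7. n5.fin = "uv"  [terminal]
8. n2.cnt = "quv"  ["q" ++ d.fin]
9. n2.lab = 4  [4]
10. n6.hot = "quvu"  [B₁.cnt ++ "u"]
11. n6.cnt = 18  [B₁.lab + 14]
12. n7.off = false  [terminal]
13. n6.sig = 9  [9]
14. n1.cnt = "xq"  ["xq"]
15. n1.lab = 14  [B₀.hot * 2 + 4]
16. n8.hot = -3  [S.off - 1]
17. n9.off = 19  [19]
18. n9.val = false  [B.hot > -3]
19. n10.off = true  [terminal]
20. n11.depth = "uy"  [terminal]
21. n9.hot = true  [g.off == true]
22. n9.env = false  [S.off > 19]
23. n8.cnt = "zr"  ["zr"]
24. n8.lab = -5  [B.hot * -1 - 8]
25. n0.hot = true  [S.val == false]
26. n0.env = true  [B₁.lab > -6]

true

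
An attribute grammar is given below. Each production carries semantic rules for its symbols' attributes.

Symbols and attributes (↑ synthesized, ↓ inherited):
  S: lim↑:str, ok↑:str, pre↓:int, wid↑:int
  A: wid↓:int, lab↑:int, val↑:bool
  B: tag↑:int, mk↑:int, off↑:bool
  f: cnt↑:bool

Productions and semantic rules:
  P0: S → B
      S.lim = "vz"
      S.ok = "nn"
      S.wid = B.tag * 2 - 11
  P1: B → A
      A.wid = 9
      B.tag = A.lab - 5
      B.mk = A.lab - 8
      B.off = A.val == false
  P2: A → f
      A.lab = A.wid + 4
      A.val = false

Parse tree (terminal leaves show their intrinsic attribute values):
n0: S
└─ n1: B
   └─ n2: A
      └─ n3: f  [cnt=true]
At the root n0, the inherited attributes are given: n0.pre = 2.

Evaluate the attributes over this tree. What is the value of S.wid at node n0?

5

1. n0.pre = 2  [given at root]
2. n2.wid = 9  [9]
3. n3.cnt = true  [terminal]
4. n2.lab = 13  [A.wid + 4]
5. n2.val = false  [false]
6. n1.tag = 8  [A.lab - 5]
7. n1.mk = 5  [A.lab - 8]
8. n1.off = true  [A.val == false]
9. n0.lim = "vz"  ["vz"]
10. n0.ok = "nn"  ["nn"]
11. n0.wid = 5  [B.tag * 2 - 11]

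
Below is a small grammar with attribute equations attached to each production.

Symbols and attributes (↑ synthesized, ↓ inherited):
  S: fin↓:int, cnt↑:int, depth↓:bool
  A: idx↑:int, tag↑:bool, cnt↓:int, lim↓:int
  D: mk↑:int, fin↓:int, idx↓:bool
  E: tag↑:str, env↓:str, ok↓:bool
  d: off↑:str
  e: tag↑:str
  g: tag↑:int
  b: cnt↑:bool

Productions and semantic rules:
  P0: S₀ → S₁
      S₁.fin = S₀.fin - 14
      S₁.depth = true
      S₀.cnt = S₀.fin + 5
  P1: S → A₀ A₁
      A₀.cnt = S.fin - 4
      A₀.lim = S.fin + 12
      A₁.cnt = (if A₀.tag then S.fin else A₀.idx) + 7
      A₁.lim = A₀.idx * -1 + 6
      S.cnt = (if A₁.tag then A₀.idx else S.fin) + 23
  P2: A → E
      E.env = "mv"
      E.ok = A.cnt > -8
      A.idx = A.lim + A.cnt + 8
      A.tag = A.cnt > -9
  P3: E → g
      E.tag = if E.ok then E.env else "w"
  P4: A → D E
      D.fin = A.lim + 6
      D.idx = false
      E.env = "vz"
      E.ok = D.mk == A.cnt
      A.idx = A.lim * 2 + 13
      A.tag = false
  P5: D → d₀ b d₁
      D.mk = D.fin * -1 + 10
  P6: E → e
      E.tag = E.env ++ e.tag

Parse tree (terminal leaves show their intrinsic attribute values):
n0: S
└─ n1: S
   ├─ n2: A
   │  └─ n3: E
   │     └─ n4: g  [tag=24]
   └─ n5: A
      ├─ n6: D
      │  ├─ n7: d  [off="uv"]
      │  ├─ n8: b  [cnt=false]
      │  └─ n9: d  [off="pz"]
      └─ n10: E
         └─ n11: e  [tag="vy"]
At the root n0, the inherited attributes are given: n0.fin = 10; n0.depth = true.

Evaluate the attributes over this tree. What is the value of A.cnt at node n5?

1. n0.fin = 10  [given at root]
2. n0.depth = true  [given at root]
3. n1.fin = -4  [S₀.fin - 14]
4. n1.depth = true  [true]
5. n2.cnt = -8  [S.fin - 4]
6. n2.lim = 8  [S.fin + 12]
7. n3.env = "mv"  ["mv"]
8. n3.ok = false  [A.cnt > -8]
9. n4.tag = 24  [terminal]
10. n3.tag = "w"  [if E.ok then E.env else "w"]
11. n2.idx = 8  [A.lim + A.cnt + 8]
12. n2.tag = true  [A.cnt > -9]
13. n5.cnt = 3  [(if A₀.tag then S.fin else A₀.idx) + 7]
14. n5.lim = -2  [A₀.idx * -1 + 6]
15. n6.fin = 4  [A.lim + 6]
16. n6.idx = false  [false]
17. n7.off = "uv"  [terminal]
18. n8.cnt = false  [terminal]
19. n9.off = "pz"  [terminal]
20. n6.mk = 6  [D.fin * -1 + 10]
21. n10.env = "vz"  ["vz"]
22. n10.ok = false  [D.mk == A.cnt]
23. n11.tag = "vy"  [terminal]
24. n10.tag = "vzvy"  [E.env ++ e.tag]
25. n5.idx = 9  [A.lim * 2 + 13]
26. n5.tag = false  [false]
27. n1.cnt = 19  [(if A₁.tag then A₀.idx else S.fin) + 23]
28. n0.cnt = 15  [S₀.fin + 5]

3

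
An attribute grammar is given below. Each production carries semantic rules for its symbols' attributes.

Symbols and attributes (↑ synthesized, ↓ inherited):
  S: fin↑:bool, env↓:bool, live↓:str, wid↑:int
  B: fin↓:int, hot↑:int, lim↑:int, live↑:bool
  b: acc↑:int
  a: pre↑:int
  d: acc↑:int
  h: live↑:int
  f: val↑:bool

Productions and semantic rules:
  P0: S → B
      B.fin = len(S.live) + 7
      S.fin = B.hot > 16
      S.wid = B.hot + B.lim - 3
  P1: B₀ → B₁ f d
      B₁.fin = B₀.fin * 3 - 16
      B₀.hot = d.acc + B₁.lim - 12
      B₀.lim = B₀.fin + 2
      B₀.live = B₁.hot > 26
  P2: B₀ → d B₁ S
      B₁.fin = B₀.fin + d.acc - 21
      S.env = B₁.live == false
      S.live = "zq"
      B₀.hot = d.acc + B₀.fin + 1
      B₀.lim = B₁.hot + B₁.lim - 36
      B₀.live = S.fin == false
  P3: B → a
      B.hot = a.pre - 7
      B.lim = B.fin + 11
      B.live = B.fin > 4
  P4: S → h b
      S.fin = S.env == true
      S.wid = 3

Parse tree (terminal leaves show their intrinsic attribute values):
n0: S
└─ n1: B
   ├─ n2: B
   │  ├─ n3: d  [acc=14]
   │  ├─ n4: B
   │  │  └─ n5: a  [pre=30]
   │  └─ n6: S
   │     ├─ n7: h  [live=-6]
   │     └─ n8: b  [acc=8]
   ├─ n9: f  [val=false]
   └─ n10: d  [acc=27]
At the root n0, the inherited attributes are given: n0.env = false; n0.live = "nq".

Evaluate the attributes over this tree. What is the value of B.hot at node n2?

1. n0.env = false  [given at root]
2. n0.live = "nq"  [given at root]
3. n1.fin = 9  [len(S.live) + 7]
4. n2.fin = 11  [B₀.fin * 3 - 16]
5. n3.acc = 14  [terminal]
6. n4.fin = 4  [B₀.fin + d.acc - 21]
7. n5.pre = 30  [terminal]
8. n4.hot = 23  [a.pre - 7]
9. n4.lim = 15  [B.fin + 11]
10. n4.live = false  [B.fin > 4]
11. n6.env = true  [B₁.live == false]
12. n6.live = "zq"  ["zq"]
13. n7.live = -6  [terminal]
14. n8.acc = 8  [terminal]
15. n6.fin = true  [S.env == true]
16. n6.wid = 3  [3]
17. n2.hot = 26  [d.acc + B₀.fin + 1]
18. n2.lim = 2  [B₁.hot + B₁.lim - 36]
19. n2.live = false  [S.fin == false]
20. n9.val = false  [terminal]
21. n10.acc = 27  [terminal]
22. n1.hot = 17  [d.acc + B₁.lim - 12]
23. n1.lim = 11  [B₀.fin + 2]
24. n1.live = false  [B₁.hot > 26]
25. n0.fin = true  [B.hot > 16]
26. n0.wid = 25  [B.hot + B.lim - 3]

26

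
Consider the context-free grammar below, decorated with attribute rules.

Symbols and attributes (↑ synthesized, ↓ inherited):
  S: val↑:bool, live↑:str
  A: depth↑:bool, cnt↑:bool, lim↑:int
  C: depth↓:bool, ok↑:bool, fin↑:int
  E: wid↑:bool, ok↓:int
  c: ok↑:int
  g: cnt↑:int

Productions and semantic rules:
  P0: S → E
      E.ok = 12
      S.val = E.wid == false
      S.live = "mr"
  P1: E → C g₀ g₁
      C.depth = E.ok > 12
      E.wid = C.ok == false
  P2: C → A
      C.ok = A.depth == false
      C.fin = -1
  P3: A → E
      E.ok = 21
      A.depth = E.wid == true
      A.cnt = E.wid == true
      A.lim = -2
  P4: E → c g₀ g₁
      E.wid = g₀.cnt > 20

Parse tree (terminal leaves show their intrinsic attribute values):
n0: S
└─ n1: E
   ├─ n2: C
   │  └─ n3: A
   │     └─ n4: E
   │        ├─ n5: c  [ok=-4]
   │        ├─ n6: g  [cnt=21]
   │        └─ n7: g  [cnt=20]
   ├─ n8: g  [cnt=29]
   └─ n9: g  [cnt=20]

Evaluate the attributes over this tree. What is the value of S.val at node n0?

1. n1.ok = 12  [12]
2. n2.depth = false  [E.ok > 12]
3. n4.ok = 21  [21]
4. n5.ok = -4  [terminal]
5. n6.cnt = 21  [terminal]
6. n7.cnt = 20  [terminal]
7. n4.wid = true  [g₀.cnt > 20]
8. n3.depth = true  [E.wid == true]
9. n3.cnt = true  [E.wid == true]
10. n3.lim = -2  [-2]
11. n2.ok = false  [A.depth == false]
12. n2.fin = -1  [-1]
13. n8.cnt = 29  [terminal]
14. n9.cnt = 20  [terminal]
15. n1.wid = true  [C.ok == false]
16. n0.val = false  [E.wid == false]
17. n0.live = "mr"  ["mr"]

false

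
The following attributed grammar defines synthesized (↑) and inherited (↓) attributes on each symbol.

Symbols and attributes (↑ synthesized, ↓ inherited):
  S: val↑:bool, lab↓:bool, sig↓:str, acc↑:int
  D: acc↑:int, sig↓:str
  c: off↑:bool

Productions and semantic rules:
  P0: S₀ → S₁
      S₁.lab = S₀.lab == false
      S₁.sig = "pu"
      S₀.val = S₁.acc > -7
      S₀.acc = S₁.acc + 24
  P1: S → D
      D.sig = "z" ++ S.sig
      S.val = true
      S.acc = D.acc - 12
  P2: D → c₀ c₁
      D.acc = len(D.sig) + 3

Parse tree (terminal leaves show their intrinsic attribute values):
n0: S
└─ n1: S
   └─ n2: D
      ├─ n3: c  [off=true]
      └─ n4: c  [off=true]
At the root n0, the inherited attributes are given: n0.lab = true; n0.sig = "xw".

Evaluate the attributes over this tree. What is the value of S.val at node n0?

true

1. n0.lab = true  [given at root]
2. n0.sig = "xw"  [given at root]
3. n1.lab = false  [S₀.lab == false]
4. n1.sig = "pu"  ["pu"]
5. n2.sig = "zpu"  ["z" ++ S.sig]
6. n3.off = true  [terminal]
7. n4.off = true  [terminal]
8. n2.acc = 6  [len(D.sig) + 3]
9. n1.val = true  [true]
10. n1.acc = -6  [D.acc - 12]
11. n0.val = true  [S₁.acc > -7]
12. n0.acc = 18  [S₁.acc + 24]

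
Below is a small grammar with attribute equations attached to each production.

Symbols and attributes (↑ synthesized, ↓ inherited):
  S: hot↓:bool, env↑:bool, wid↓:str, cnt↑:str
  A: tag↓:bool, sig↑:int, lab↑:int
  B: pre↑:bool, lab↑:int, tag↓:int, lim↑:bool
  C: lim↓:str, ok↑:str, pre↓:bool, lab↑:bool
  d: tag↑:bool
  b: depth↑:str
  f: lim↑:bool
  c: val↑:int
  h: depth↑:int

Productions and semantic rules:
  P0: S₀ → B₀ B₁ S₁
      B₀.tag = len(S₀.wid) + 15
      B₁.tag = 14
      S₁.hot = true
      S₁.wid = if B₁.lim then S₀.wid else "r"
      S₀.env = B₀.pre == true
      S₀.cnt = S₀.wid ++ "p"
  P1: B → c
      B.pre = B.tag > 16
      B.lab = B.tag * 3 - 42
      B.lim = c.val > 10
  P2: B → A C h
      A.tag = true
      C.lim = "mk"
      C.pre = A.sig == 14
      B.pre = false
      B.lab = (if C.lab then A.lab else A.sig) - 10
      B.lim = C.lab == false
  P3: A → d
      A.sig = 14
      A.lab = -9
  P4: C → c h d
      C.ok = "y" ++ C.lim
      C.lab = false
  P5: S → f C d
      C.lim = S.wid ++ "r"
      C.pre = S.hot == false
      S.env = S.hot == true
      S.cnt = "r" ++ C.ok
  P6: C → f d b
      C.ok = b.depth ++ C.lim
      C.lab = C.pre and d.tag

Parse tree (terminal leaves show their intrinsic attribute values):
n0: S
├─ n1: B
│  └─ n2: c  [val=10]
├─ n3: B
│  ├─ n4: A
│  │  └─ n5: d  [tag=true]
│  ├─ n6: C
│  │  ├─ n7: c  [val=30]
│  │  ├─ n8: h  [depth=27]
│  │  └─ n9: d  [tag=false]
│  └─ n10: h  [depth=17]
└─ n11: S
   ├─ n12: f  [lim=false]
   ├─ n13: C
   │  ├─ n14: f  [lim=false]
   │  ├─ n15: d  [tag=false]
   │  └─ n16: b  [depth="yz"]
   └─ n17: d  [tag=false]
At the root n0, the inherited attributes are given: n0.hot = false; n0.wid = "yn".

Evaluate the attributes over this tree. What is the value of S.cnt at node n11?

1. n0.hot = false  [given at root]
2. n0.wid = "yn"  [given at root]
3. n1.tag = 17  [len(S₀.wid) + 15]
4. n2.val = 10  [terminal]
5. n1.pre = true  [B.tag > 16]
6. n1.lab = 9  [B.tag * 3 - 42]
7. n1.lim = false  [c.val > 10]
8. n3.tag = 14  [14]
9. n4.tag = true  [true]
10. n5.tag = true  [terminal]
11. n4.sig = 14  [14]
12. n4.lab = -9  [-9]
13. n6.lim = "mk"  ["mk"]
14. n6.pre = true  [A.sig == 14]
15. n7.val = 30  [terminal]
16. n8.depth = 27  [terminal]
17. n9.tag = false  [terminal]
18. n6.ok = "ymk"  ["y" ++ C.lim]
19. n6.lab = false  [false]
20. n10.depth = 17  [terminal]
21. n3.pre = false  [false]
22. n3.lab = 4  [(if C.lab then A.lab else A.sig) - 10]
23. n3.lim = true  [C.lab == false]
24. n11.hot = true  [true]
25. n11.wid = "yn"  [if B₁.lim then S₀.wid else "r"]
26. n12.lim = false  [terminal]
27. n13.lim = "ynr"  [S.wid ++ "r"]
28. n13.pre = false  [S.hot == false]
29. n14.lim = false  [terminal]
30. n15.tag = false  [terminal]
31. n16.depth = "yz"  [terminal]
32. n13.ok = "yzynr"  [b.depth ++ C.lim]
33. n13.lab = false  [C.pre and d.tag]
34. n17.tag = false  [terminal]
35. n11.env = true  [S.hot == true]
36. n11.cnt = "ryzynr"  ["r" ++ C.ok]
37. n0.env = true  [B₀.pre == true]
38. n0.cnt = "ynp"  [S₀.wid ++ "p"]

"ryzynr"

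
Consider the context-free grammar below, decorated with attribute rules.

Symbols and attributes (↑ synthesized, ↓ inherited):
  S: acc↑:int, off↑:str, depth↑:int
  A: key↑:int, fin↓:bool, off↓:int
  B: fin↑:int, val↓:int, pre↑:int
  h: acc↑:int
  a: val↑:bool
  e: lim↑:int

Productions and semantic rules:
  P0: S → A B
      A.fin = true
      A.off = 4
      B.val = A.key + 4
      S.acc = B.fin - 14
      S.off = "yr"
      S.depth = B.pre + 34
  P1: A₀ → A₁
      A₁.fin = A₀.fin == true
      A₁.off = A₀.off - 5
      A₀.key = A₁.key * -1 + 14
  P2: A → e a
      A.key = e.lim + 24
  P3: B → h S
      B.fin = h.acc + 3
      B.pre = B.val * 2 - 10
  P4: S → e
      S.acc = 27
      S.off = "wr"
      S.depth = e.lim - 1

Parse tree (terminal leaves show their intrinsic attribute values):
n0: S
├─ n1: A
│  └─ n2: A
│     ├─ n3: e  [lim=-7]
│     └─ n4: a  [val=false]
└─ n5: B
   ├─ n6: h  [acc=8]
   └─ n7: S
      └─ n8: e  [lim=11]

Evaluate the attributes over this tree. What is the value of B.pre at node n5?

1. n1.fin = true  [true]
2. n1.off = 4  [4]
3. n2.fin = true  [A₀.fin == true]
4. n2.off = -1  [A₀.off - 5]
5. n3.lim = -7  [terminal]
6. n4.val = false  [terminal]
7. n2.key = 17  [e.lim + 24]
8. n1.key = -3  [A₁.key * -1 + 14]
9. n5.val = 1  [A.key + 4]
10. n6.acc = 8  [terminal]
11. n8.lim = 11  [terminal]
12. n7.acc = 27  [27]
13. n7.off = "wr"  ["wr"]
14. n7.depth = 10  [e.lim - 1]
15. n5.fin = 11  [h.acc + 3]
16. n5.pre = -8  [B.val * 2 - 10]
17. n0.acc = -3  [B.fin - 14]
18. n0.off = "yr"  ["yr"]
19. n0.depth = 26  [B.pre + 34]

-8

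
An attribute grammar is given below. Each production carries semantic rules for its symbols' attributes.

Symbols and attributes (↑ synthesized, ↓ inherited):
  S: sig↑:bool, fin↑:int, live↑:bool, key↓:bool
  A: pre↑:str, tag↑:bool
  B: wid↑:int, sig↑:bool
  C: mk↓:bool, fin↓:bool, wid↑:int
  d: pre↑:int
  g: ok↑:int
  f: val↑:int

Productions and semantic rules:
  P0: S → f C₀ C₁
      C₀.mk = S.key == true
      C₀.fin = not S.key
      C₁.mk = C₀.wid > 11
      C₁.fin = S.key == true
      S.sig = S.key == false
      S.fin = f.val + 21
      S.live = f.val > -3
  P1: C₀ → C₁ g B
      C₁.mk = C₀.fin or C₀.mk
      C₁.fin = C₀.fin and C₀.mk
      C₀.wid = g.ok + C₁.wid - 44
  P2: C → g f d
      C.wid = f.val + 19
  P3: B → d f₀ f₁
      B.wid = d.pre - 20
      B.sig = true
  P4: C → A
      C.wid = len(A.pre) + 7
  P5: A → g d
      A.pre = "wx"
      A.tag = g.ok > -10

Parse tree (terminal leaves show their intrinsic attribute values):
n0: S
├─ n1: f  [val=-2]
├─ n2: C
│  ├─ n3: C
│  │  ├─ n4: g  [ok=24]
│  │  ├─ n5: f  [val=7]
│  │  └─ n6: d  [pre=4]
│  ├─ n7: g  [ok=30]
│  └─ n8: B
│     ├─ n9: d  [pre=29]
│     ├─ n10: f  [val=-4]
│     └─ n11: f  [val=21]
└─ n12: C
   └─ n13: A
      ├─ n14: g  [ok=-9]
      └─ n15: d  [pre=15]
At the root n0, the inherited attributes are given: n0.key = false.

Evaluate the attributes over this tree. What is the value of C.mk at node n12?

true

1. n0.key = false  [given at root]
2. n1.val = -2  [terminal]
3. n2.mk = false  [S.key == true]
4. n2.fin = true  [not S.key]
5. n3.mk = true  [C₀.fin or C₀.mk]
6. n3.fin = false  [C₀.fin and C₀.mk]
7. n4.ok = 24  [terminal]
8. n5.val = 7  [terminal]
9. n6.pre = 4  [terminal]
10. n3.wid = 26  [f.val + 19]
11. n7.ok = 30  [terminal]
12. n9.pre = 29  [terminal]
13. n10.val = -4  [terminal]
14. n11.val = 21  [terminal]
15. n8.wid = 9  [d.pre - 20]
16. n8.sig = true  [true]
17. n2.wid = 12  [g.ok + C₁.wid - 44]
18. n12.mk = true  [C₀.wid > 11]
19. n12.fin = false  [S.key == true]
20. n14.ok = -9  [terminal]
21. n15.pre = 15  [terminal]
22. n13.pre = "wx"  ["wx"]
23. n13.tag = true  [g.ok > -10]
24. n12.wid = 9  [len(A.pre) + 7]
25. n0.sig = true  [S.key == false]
26. n0.fin = 19  [f.val + 21]
27. n0.live = true  [f.val > -3]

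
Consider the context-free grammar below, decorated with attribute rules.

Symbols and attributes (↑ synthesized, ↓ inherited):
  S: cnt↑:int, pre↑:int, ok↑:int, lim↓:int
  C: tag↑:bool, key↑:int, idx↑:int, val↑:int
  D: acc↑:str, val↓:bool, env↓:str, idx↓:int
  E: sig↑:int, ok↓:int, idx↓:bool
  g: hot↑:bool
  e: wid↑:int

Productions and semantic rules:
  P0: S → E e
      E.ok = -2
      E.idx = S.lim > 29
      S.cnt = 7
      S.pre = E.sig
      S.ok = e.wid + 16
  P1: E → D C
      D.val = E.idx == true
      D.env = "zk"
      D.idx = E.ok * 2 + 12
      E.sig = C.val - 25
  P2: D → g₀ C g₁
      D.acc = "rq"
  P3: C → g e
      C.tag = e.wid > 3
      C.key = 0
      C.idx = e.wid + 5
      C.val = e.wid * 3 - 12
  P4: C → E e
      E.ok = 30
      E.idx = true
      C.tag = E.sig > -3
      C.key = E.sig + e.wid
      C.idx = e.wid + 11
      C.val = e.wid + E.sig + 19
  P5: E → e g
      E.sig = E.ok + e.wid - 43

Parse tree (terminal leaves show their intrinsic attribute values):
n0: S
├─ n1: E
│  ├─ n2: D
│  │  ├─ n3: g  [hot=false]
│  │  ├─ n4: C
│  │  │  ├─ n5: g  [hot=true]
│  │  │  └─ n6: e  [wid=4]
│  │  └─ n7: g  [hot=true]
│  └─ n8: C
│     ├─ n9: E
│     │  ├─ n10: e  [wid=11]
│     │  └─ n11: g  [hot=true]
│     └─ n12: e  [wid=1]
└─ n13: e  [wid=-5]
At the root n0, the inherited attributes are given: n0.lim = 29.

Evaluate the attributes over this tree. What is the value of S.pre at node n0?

-7

1. n0.lim = 29  [given at root]
2. n1.ok = -2  [-2]
3. n1.idx = false  [S.lim > 29]
4. n2.val = false  [E.idx == true]
5. n2.env = "zk"  ["zk"]
6. n2.idx = 8  [E.ok * 2 + 12]
7. n3.hot = false  [terminal]
8. n5.hot = true  [terminal]
9. n6.wid = 4  [terminal]
10. n4.tag = true  [e.wid > 3]
11. n4.key = 0  [0]
12. n4.idx = 9  [e.wid + 5]
13. n4.val = 0  [e.wid * 3 - 12]
14. n7.hot = true  [terminal]
15. n2.acc = "rq"  ["rq"]
16. n9.ok = 30  [30]
17. n9.idx = true  [true]
18. n10.wid = 11  [terminal]
19. n11.hot = true  [terminal]
20. n9.sig = -2  [E.ok + e.wid - 43]
21. n12.wid = 1  [terminal]
22. n8.tag = true  [E.sig > -3]
23. n8.key = -1  [E.sig + e.wid]
24. n8.idx = 12  [e.wid + 11]
25. n8.val = 18  [e.wid + E.sig + 19]
26. n1.sig = -7  [C.val - 25]
27. n13.wid = -5  [terminal]
28. n0.cnt = 7  [7]
29. n0.pre = -7  [E.sig]
30. n0.ok = 11  [e.wid + 16]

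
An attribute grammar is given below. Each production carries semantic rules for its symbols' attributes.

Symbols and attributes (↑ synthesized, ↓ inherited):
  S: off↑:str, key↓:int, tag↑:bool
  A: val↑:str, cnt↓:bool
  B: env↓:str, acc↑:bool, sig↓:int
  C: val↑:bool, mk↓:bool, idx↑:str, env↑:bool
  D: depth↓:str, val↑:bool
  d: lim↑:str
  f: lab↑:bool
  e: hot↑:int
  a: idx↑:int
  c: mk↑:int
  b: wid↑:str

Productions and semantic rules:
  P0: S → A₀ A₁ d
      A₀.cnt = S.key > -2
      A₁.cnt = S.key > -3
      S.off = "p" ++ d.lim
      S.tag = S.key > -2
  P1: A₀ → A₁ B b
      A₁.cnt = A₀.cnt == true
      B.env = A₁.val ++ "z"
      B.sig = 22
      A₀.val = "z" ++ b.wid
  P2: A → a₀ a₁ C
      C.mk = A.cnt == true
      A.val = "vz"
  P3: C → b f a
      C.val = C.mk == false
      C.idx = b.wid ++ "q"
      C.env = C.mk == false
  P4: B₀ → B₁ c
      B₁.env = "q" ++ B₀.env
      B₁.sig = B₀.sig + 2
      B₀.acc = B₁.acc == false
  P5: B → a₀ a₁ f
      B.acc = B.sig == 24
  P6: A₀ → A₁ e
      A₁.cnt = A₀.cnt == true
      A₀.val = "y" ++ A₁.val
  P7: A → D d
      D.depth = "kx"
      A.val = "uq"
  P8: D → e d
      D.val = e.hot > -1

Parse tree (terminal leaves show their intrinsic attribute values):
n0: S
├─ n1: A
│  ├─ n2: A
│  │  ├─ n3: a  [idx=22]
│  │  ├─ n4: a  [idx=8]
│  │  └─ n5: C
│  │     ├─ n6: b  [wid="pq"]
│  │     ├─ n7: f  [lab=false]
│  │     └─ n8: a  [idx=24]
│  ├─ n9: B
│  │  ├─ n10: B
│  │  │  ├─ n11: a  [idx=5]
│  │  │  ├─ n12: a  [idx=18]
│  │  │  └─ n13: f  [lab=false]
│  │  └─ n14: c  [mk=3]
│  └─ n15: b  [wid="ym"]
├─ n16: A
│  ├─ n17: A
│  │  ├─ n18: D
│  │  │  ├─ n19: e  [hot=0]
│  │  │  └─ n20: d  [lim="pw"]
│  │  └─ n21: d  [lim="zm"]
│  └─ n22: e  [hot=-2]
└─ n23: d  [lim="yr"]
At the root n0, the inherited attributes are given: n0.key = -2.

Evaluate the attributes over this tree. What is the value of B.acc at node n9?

1. n0.key = -2  [given at root]
2. n1.cnt = false  [S.key > -2]
3. n2.cnt = false  [A₀.cnt == true]
4. n3.idx = 22  [terminal]
5. n4.idx = 8  [terminal]
6. n5.mk = false  [A.cnt == true]
7. n6.wid = "pq"  [terminal]
8. n7.lab = false  [terminal]
9. n8.idx = 24  [terminal]
10. n5.val = true  [C.mk == false]
11. n5.idx = "pqq"  [b.wid ++ "q"]
12. n5.env = true  [C.mk == false]
13. n2.val = "vz"  ["vz"]
14. n9.env = "vzz"  [A₁.val ++ "z"]
15. n9.sig = 22  [22]
16. n10.env = "qvzz"  ["q" ++ B₀.env]
17. n10.sig = 24  [B₀.sig + 2]
18. n11.idx = 5  [terminal]
19. n12.idx = 18  [terminal]
20. n13.lab = false  [terminal]
21. n10.acc = true  [B.sig == 24]
22. n14.mk = 3  [terminal]
23. n9.acc = false  [B₁.acc == false]
24. n15.wid = "ym"  [terminal]
25. n1.val = "zym"  ["z" ++ b.wid]
26. n16.cnt = true  [S.key > -3]
27. n17.cnt = true  [A₀.cnt == true]
28. n18.depth = "kx"  ["kx"]
29. n19.hot = 0  [terminal]
30. n20.lim = "pw"  [terminal]
31. n18.val = true  [e.hot > -1]
32. n21.lim = "zm"  [terminal]
33. n17.val = "uq"  ["uq"]
34. n22.hot = -2  [terminal]
35. n16.val = "yuq"  ["y" ++ A₁.val]
36. n23.lim = "yr"  [terminal]
37. n0.off = "pyr"  ["p" ++ d.lim]
38. n0.tag = false  [S.key > -2]

false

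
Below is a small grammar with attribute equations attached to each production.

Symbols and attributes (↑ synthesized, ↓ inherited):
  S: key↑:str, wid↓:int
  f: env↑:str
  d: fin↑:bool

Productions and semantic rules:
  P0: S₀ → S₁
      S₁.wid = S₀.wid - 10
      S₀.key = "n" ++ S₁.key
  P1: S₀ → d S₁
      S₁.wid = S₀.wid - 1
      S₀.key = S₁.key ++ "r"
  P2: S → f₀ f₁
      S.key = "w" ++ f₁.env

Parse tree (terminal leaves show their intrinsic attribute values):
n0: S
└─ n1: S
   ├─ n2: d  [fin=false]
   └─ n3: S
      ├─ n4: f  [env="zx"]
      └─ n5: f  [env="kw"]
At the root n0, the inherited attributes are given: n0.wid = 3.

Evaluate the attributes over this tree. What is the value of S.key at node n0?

"nwkwr"

1. n0.wid = 3  [given at root]
2. n1.wid = -7  [S₀.wid - 10]
3. n2.fin = false  [terminal]
4. n3.wid = -8  [S₀.wid - 1]
5. n4.env = "zx"  [terminal]
6. n5.env = "kw"  [terminal]
7. n3.key = "wkw"  ["w" ++ f₁.env]
8. n1.key = "wkwr"  [S₁.key ++ "r"]
9. n0.key = "nwkwr"  ["n" ++ S₁.key]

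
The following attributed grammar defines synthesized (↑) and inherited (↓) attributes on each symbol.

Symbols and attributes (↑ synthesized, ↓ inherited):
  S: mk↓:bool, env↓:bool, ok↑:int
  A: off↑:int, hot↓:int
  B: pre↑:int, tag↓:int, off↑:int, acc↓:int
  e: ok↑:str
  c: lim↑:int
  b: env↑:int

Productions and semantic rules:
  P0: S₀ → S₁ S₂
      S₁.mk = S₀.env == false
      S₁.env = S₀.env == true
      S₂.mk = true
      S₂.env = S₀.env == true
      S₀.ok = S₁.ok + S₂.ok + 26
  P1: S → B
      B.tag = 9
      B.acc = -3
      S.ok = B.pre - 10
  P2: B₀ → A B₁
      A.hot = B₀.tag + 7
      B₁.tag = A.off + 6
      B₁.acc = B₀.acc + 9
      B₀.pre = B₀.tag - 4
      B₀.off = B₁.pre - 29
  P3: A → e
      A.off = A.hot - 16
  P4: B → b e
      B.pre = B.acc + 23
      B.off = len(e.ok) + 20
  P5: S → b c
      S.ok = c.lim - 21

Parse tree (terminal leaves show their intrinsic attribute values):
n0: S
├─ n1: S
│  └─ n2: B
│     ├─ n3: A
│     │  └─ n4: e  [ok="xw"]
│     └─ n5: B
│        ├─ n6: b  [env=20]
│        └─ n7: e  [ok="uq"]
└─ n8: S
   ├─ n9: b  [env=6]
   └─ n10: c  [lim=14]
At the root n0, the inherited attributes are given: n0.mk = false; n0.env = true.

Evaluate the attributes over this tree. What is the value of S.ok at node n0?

1. n0.mk = false  [given at root]
2. n0.env = true  [given at root]
3. n1.mk = false  [S₀.env == false]
4. n1.env = true  [S₀.env == true]
5. n2.tag = 9  [9]
6. n2.acc = -3  [-3]
7. n3.hot = 16  [B₀.tag + 7]
8. n4.ok = "xw"  [terminal]
9. n3.off = 0  [A.hot - 16]
10. n5.tag = 6  [A.off + 6]
11. n5.acc = 6  [B₀.acc + 9]
12. n6.env = 20  [terminal]
13. n7.ok = "uq"  [terminal]
14. n5.pre = 29  [B.acc + 23]
15. n5.off = 22  [len(e.ok) + 20]
16. n2.pre = 5  [B₀.tag - 4]
17. n2.off = 0  [B₁.pre - 29]
18. n1.ok = -5  [B.pre - 10]
19. n8.mk = true  [true]
20. n8.env = true  [S₀.env == true]
21. n9.env = 6  [terminal]
22. n10.lim = 14  [terminal]
23. n8.ok = -7  [c.lim - 21]
24. n0.ok = 14  [S₁.ok + S₂.ok + 26]

14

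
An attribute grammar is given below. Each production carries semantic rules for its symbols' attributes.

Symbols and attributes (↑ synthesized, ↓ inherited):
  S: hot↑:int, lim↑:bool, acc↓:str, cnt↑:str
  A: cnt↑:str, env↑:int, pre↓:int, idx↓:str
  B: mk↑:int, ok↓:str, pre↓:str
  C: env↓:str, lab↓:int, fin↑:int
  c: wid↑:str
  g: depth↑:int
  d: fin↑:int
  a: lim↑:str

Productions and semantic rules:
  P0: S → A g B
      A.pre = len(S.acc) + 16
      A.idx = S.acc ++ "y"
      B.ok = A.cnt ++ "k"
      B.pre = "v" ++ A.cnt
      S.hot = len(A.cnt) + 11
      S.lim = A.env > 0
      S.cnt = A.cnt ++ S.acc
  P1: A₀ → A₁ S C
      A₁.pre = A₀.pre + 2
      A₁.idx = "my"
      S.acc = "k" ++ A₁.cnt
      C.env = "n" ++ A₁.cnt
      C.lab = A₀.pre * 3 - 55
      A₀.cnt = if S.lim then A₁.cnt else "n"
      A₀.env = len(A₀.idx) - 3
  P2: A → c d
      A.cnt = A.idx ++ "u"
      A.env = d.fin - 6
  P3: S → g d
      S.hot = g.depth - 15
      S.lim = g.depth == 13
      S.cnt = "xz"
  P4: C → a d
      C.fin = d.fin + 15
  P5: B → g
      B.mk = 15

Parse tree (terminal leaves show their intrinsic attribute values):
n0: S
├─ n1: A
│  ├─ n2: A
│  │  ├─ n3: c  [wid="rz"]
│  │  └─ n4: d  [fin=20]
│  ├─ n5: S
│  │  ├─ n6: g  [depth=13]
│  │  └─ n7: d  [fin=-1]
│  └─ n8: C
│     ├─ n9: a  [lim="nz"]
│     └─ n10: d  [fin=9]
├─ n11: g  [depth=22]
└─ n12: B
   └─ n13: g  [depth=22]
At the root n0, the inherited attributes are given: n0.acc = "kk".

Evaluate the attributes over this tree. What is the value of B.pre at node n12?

1. n0.acc = "kk"  [given at root]
2. n1.pre = 18  [len(S.acc) + 16]
3. n1.idx = "kky"  [S.acc ++ "y"]
4. n2.pre = 20  [A₀.pre + 2]
5. n2.idx = "my"  ["my"]
6. n3.wid = "rz"  [terminal]
7. n4.fin = 20  [terminal]
8. n2.cnt = "myu"  [A.idx ++ "u"]
9. n2.env = 14  [d.fin - 6]
10. n5.acc = "kmyu"  ["k" ++ A₁.cnt]
11. n6.depth = 13  [terminal]
12. n7.fin = -1  [terminal]
13. n5.hot = -2  [g.depth - 15]
14. n5.lim = true  [g.depth == 13]
15. n5.cnt = "xz"  ["xz"]
16. n8.env = "nmyu"  ["n" ++ A₁.cnt]
17. n8.lab = -1  [A₀.pre * 3 - 55]
18. n9.lim = "nz"  [terminal]
19. n10.fin = 9  [terminal]
20. n8.fin = 24  [d.fin + 15]
21. n1.cnt = "myu"  [if S.lim then A₁.cnt else "n"]
22. n1.env = 0  [len(A₀.idx) - 3]
23. n11.depth = 22  [terminal]
24. n12.ok = "myuk"  [A.cnt ++ "k"]
25. n12.pre = "vmyu"  ["v" ++ A.cnt]
26. n13.depth = 22  [terminal]
27. n12.mk = 15  [15]
28. n0.hot = 14  [len(A.cnt) + 11]
29. n0.lim = false  [A.env > 0]
30. n0.cnt = "myukk"  [A.cnt ++ S.acc]

"vmyu"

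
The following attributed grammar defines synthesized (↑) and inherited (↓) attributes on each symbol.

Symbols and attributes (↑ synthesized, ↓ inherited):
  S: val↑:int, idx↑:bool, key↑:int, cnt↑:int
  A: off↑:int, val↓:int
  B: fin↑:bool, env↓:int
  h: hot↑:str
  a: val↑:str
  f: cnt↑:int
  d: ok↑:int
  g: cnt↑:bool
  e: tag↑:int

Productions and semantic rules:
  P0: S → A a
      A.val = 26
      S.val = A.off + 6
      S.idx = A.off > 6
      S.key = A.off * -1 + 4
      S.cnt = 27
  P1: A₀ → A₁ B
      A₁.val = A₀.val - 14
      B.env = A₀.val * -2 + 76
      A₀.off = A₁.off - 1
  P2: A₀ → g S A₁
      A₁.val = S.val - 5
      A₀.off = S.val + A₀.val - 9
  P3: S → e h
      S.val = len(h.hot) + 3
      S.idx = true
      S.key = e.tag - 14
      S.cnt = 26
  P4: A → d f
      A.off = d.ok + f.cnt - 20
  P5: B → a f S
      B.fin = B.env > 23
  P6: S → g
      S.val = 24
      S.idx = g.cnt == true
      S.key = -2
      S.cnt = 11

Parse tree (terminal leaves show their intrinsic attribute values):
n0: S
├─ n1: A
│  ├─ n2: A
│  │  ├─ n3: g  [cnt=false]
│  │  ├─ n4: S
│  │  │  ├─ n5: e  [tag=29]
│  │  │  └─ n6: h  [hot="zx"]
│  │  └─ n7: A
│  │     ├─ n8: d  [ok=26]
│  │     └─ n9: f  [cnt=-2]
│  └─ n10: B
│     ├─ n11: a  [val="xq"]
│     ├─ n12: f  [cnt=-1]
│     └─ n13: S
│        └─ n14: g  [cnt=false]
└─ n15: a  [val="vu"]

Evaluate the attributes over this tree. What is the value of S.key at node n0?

-3

1. n1.val = 26  [26]
2. n2.val = 12  [A₀.val - 14]
3. n3.cnt = false  [terminal]
4. n5.tag = 29  [terminal]
5. n6.hot = "zx"  [terminal]
6. n4.val = 5  [len(h.hot) + 3]
7. n4.idx = true  [true]
8. n4.key = 15  [e.tag - 14]
9. n4.cnt = 26  [26]
10. n7.val = 0  [S.val - 5]
11. n8.ok = 26  [terminal]
12. n9.cnt = -2  [terminal]
13. n7.off = 4  [d.ok + f.cnt - 20]
14. n2.off = 8  [S.val + A₀.val - 9]
15. n10.env = 24  [A₀.val * -2 + 76]
16. n11.val = "xq"  [terminal]
17. n12.cnt = -1  [terminal]
18. n14.cnt = false  [terminal]
19. n13.val = 24  [24]
20. n13.idx = false  [g.cnt == true]
21. n13.key = -2  [-2]
22. n13.cnt = 11  [11]
23. n10.fin = true  [B.env > 23]
24. n1.off = 7  [A₁.off - 1]
25. n15.val = "vu"  [terminal]
26. n0.val = 13  [A.off + 6]
27. n0.idx = true  [A.off > 6]
28. n0.key = -3  [A.off * -1 + 4]
29. n0.cnt = 27  [27]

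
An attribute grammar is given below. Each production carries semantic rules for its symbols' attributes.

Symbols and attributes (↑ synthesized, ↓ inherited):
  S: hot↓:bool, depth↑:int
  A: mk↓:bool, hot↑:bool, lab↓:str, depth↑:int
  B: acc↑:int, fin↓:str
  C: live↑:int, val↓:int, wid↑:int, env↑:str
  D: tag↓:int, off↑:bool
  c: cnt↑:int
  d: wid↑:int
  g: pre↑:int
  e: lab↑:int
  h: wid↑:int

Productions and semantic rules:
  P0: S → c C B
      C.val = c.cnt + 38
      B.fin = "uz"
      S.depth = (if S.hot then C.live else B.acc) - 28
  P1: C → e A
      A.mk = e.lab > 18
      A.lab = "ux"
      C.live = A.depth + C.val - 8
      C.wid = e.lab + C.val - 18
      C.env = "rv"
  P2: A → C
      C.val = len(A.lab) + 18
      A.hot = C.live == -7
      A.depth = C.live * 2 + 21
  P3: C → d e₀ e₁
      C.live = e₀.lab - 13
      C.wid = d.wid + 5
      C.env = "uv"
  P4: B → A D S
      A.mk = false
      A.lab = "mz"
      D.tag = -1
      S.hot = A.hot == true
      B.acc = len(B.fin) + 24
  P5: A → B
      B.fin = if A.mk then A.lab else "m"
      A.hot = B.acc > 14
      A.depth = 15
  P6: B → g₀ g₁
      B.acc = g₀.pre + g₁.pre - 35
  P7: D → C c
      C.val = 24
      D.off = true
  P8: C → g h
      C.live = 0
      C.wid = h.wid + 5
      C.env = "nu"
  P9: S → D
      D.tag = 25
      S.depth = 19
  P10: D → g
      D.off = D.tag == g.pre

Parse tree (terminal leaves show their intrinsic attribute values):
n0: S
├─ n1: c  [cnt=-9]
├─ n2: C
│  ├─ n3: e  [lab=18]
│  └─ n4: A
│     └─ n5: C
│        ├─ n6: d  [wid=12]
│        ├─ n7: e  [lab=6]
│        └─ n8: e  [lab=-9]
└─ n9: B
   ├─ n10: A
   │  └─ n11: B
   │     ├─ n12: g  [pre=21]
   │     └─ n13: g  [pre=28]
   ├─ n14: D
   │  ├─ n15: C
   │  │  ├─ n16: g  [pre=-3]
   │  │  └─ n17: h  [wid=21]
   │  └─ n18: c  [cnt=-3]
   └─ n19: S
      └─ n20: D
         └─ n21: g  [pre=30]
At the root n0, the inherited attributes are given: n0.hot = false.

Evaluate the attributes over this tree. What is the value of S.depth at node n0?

1. n0.hot = false  [given at root]
2. n1.cnt = -9  [terminal]
3. n2.val = 29  [c.cnt + 38]
4. n3.lab = 18  [terminal]
5. n4.mk = false  [e.lab > 18]
6. n4.lab = "ux"  ["ux"]
7. n5.val = 20  [len(A.lab) + 18]
8. n6.wid = 12  [terminal]
9. n7.lab = 6  [terminal]
10. n8.lab = -9  [terminal]
11. n5.live = -7  [e₀.lab - 13]
12. n5.wid = 17  [d.wid + 5]
13. n5.env = "uv"  ["uv"]
14. n4.hot = true  [C.live == -7]
15. n4.depth = 7  [C.live * 2 + 21]
16. n2.live = 28  [A.depth + C.val - 8]
17. n2.wid = 29  [e.lab + C.val - 18]
18. n2.env = "rv"  ["rv"]
19. n9.fin = "uz"  ["uz"]
20. n10.mk = false  [false]
21. n10.lab = "mz"  ["mz"]
22. n11.fin = "m"  [if A.mk then A.lab else "m"]
23. n12.pre = 21  [terminal]
24. n13.pre = 28  [terminal]
25. n11.acc = 14  [g₀.pre + g₁.pre - 35]
26. n10.hot = false  [B.acc > 14]
27. n10.depth = 15  [15]
28. n14.tag = -1  [-1]
29. n15.val = 24  [24]
30. n16.pre = -3  [terminal]
31. n17.wid = 21  [terminal]
32. n15.live = 0  [0]
33. n15.wid = 26  [h.wid + 5]
34. n15.env = "nu"  ["nu"]
35. n18.cnt = -3  [terminal]
36. n14.off = true  [true]
37. n19.hot = false  [A.hot == true]
38. n20.tag = 25  [25]
39. n21.pre = 30  [terminal]
40. n20.off = false  [D.tag == g.pre]
41. n19.depth = 19  [19]
42. n9.acc = 26  [len(B.fin) + 24]
43. n0.depth = -2  [(if S.hot then C.live else B.acc) - 28]

-2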